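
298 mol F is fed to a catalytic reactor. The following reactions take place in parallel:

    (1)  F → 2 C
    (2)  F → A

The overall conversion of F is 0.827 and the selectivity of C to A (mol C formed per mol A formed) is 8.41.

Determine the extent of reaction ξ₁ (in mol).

Conversion of F: F consumed = 0.827 × 298 = 246.4 mol = 1ξ₁ + 1ξ₂.
Selectivity: 2ξ₁ / (1ξ₂) = 8.41 → ξ₁ = 4.205 ξ₂.
Substitute: (1·4.205 + 1) ξ₂ = 246.4 → ξ₂ = 47.35 mol, ξ₁ = 199.1 mol.
Outlet amounts (n = n₀ + Σ ν·ξ):
  F: 298 − 1(199.1) − 1(47.35) = 51.55
  C: 0 + 2(199.1) = 398.2
  A: 0 + 1(47.35) = 47.35

ξ₁ = 199 mol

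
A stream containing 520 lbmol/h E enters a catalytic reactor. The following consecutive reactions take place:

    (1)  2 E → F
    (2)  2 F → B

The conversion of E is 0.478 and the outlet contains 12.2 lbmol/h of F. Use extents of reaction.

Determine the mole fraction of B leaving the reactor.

0.165

Conversion of E: E consumed = 2ξ₁ = 0.478 × 520 → ξ₁ = 124.3 lbmol/h.
F balance: n_F = 0 + 1ξ₁ − 2ξ₂ = 12.2 → ξ₂ = (1·124.3 − 12.2)/2 = 56.04 lbmol/h.
Outlet amounts (n = n₀ + Σ ν·ξ):
  E: 520 − 2(124.3) = 271.4
  F: 0 + 1(124.3) − 2(56.04) = 12.2
  B: 0 + 1(56.04) = 56.04
Total out = 339.7 lbmol/h; y_B = 56.04 / 339.7 = 0.165.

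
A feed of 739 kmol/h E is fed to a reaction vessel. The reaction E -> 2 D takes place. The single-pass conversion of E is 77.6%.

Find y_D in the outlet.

E reacted = 0.776 × 739 = 573.5 kmol/h; ν_E = −1, so ξ = 573.5/1 = 573.5 kmol/h.
Outlet amounts (n = n₀ + ν ξ):
  E: 739 − 1(573.5) = 165.5
  D: 0 + 2(573.5) = 1147
Total out = 1312 kmol/h; y_D = 1147 / 1312 = 0.8739.

0.874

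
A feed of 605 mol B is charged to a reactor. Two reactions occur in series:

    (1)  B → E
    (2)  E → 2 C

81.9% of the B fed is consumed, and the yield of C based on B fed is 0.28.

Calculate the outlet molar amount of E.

411 mol

Conversion of B: B consumed = 1ξ₁ = 0.819 × 605 → ξ₁ = 495.5 mol.
Yield of C: 2ξ₂ / 605 = 0.28 → ξ₂ = 84.7 mol.
Outlet amounts (n = n₀ + Σ ν·ξ):
  B: 605 − 1(495.5) = 109.5
  E: 0 + 1(495.5) − 1(84.7) = 410.8
  C: 0 + 2(84.7) = 169.4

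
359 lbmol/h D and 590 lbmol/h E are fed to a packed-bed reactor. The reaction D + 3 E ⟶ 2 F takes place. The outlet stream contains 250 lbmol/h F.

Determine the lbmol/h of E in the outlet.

215 lbmol/h

For F: n = n₀ + 2ξ → 250 = 0 + 2ξ, giving ξ = 125 lbmol/h.
Outlet amounts (n = n₀ + ν ξ):
  D: 359 − 1(125) = 234
  E: 590 − 3(125) = 215
  F: 0 + 2(125) = 250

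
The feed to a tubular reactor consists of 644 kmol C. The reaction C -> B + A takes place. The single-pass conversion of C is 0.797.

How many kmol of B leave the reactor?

513 kmol

C reacted = 0.797 × 644 = 513.3 kmol; ν_C = −1, so ξ = 513.3/1 = 513.3 kmol.
Outlet amounts (n = n₀ + ν ξ):
  C: 644 − 1(513.3) = 130.7
  B: 0 + 1(513.3) = 513.3
  A: 0 + 1(513.3) = 513.3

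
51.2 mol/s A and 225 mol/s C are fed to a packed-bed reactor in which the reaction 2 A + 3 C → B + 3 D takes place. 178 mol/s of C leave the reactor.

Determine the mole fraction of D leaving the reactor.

For C: n = n₀ − 3ξ → 178 = 225 − 3ξ, giving ξ = 15.67 mol/s.
Outlet amounts (n = n₀ + ν ξ):
  A: 51.2 − 2(15.67) = 19.87
  C: 225 − 3(15.67) = 178
  B: 0 + 1(15.67) = 15.67
  D: 0 + 3(15.67) = 47
Total out = 260.5 mol/s; y_D = 47 / 260.5 = 0.1804.

0.18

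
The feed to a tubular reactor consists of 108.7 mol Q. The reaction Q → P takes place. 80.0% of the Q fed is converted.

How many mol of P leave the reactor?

87 mol

Q reacted = 0.8 × 108.7 = 86.96 mol; ν_Q = −1, so ξ = 86.96/1 = 86.96 mol.
Outlet amounts (n = n₀ + ν ξ):
  Q: 108.7 − 1(86.96) = 21.74
  P: 0 + 1(86.96) = 86.96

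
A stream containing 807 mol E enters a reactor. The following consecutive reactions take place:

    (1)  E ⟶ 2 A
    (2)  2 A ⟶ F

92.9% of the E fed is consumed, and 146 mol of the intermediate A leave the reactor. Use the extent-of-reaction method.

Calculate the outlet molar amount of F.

Conversion of E: E consumed = 1ξ₁ = 0.929 × 807 → ξ₁ = 749.7 mol.
A balance: n_A = 0 + 2ξ₁ − 2ξ₂ = 146 → ξ₂ = (2·749.7 − 146)/2 = 676.7 mol.
Outlet amounts (n = n₀ + Σ ν·ξ):
  E: 807 − 1(749.7) = 57.3
  A: 0 + 2(749.7) − 2(676.7) = 146
  F: 0 + 1(676.7) = 676.7

677 mol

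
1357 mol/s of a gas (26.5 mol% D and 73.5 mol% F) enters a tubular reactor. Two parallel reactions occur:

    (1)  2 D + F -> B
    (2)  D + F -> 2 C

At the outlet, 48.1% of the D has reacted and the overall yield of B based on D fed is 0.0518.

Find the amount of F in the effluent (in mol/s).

843 mol/s

Yield of B: 1ξ₁ / 359.6 = 0.0518 → ξ₁ = 18.63 mol/s.
Conversion of D: 2ξ₁ + 1ξ₂ = 0.481 × 359.6 = 173 → ξ₂ = 135.7 mol/s.
Outlet amounts (n = n₀ + Σ ν·ξ):
  D: 359.6 − 2(18.63) − 1(135.7) = 186.6
  F: 997.4 − 1(18.63) − 1(135.7) = 843.1
  B: 0 + 1(18.63) = 18.63
  C: 0 + 2(135.7) = 271.4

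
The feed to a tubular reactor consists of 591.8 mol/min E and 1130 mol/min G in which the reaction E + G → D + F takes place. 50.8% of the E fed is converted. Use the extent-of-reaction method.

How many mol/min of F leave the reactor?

301 mol/min

E reacted = 0.508 × 591.8 = 300.6 mol/min; ν_E = −1, so ξ = 300.6/1 = 300.6 mol/min.
Outlet amounts (n = n₀ + ν ξ):
  E: 591.8 − 1(300.6) = 291.2
  G: 1130 − 1(300.6) = 829.4
  D: 0 + 1(300.6) = 300.6
  F: 0 + 1(300.6) = 300.6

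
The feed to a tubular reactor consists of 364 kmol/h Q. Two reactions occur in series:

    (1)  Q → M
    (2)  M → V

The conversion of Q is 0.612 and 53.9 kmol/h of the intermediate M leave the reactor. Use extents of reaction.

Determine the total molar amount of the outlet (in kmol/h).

Conversion of Q: Q consumed = 1ξ₁ = 0.612 × 364 → ξ₁ = 222.8 kmol/h.
M balance: n_M = 0 + 1ξ₁ − 1ξ₂ = 53.9 → ξ₂ = (1·222.8 − 53.9)/1 = 168.9 kmol/h.
Outlet amounts (n = n₀ + Σ ν·ξ):
  Q: 364 − 1(222.8) = 141.2
  M: 0 + 1(222.8) − 1(168.9) = 53.9
  V: 0 + 1(168.9) = 168.9
Total out = 141.2 + 53.9 + 168.9 = 364 kmol/h.

364 kmol/h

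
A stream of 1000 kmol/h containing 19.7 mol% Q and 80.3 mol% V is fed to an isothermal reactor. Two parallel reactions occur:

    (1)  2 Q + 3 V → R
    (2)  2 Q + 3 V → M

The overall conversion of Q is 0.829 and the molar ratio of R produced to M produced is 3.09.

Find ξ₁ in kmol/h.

ξ₁ = 61.7 kmol/h

Conversion of Q: Q consumed = 0.829 × 197 = 163.3 kmol/h = 2ξ₁ + 2ξ₂.
Selectivity: 1ξ₁ / (1ξ₂) = 3.09 → ξ₁ = 3.09 ξ₂.
Substitute: (2·3.09 + 2) ξ₂ = 163.3 → ξ₂ = 19.96 kmol/h, ξ₁ = 61.69 kmol/h.
Outlet amounts (n = n₀ + Σ ν·ξ):
  Q: 197 − 2(61.69) − 2(19.96) = 33.69
  V: 803 − 3(61.69) − 3(19.96) = 558
  R: 0 + 1(61.69) = 61.69
  M: 0 + 1(19.96) = 19.96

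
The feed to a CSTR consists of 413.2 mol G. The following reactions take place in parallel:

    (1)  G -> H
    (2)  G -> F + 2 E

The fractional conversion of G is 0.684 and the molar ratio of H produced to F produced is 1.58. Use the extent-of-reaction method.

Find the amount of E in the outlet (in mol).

Conversion of G: G consumed = 0.684 × 413.2 = 282.6 mol = 1ξ₁ + 1ξ₂.
Selectivity: 1ξ₁ / (1ξ₂) = 1.58 → ξ₁ = 1.58 ξ₂.
Substitute: (1·1.58 + 1) ξ₂ = 282.6 → ξ₂ = 109.5 mol, ξ₁ = 173.1 mol.
Outlet amounts (n = n₀ + Σ ν·ξ):
  G: 413.2 − 1(173.1) − 1(109.5) = 130.6
  H: 0 + 1(173.1) = 173.1
  F: 0 + 1(109.5) = 109.5
  E: 0 + 2(109.5) = 219.1

219 mol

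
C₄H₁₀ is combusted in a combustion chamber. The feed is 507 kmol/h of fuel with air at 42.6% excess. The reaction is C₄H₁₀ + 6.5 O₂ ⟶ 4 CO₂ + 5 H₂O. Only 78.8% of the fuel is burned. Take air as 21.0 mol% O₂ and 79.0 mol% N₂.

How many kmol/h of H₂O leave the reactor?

Stoichiometric O₂ = 6.5 × 507 = 3296 kmol/h; O₂ fed = 3296 × 1.426 = 4699 kmol/h.
N₂ fed = 4699 × 79/21 = 17680 kmol/h.
Fuel reacted = 0.788 × 507 → ξ = 399.5 kmol/h.
Outlet (n = n₀ + ν ξ):
  C₄H₁₀: 507 − 1(399.5) = 107.5
  O₂: 4699 − 6.5(399.5) = 2103
  N₂: 17680 (inert)
  CO₂: 0 + 4(399.5) = 1598
  H₂O: 0 + 5(399.5) = 1998

2000 kmol/h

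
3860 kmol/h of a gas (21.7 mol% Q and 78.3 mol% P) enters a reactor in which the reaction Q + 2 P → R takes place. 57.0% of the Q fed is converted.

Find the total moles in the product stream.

Q reacted = 0.57 × 837.6 = 477.4 kmol/h; ν_Q = −1, so ξ = 477.4/1 = 477.4 kmol/h.
Outlet amounts (n = n₀ + ν ξ):
  Q: 837.6 − 1(477.4) = 360.2
  P: 3022 − 2(477.4) = 2067
  R: 0 + 1(477.4) = 477.4
Total out = 360.2 + 2067 + 477.4 = 2905 kmol/h.

2910 kmol/h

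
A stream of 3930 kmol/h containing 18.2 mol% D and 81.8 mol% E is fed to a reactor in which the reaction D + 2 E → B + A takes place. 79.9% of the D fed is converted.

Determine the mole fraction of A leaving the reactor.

0.17

D reacted = 0.799 × 715.3 = 571.5 kmol/h; ν_D = −1, so ξ = 571.5/1 = 571.5 kmol/h.
Outlet amounts (n = n₀ + ν ξ):
  D: 715.3 − 1(571.5) = 143.8
  E: 3215 − 2(571.5) = 2072
  B: 0 + 1(571.5) = 571.5
  A: 0 + 1(571.5) = 571.5
Total out = 3359 kmol/h; y_A = 571.5 / 3359 = 0.1702.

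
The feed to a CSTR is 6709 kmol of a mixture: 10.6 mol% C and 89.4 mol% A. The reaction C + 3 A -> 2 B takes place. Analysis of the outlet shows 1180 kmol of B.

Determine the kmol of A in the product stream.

For B: n = n₀ + 2ξ → 1180 = 0 + 2ξ, giving ξ = 590 kmol.
Outlet amounts (n = n₀ + ν ξ):
  C: 711.2 − 1(590) = 121.2
  A: 5998 − 3(590) = 4228
  B: 0 + 2(590) = 1180

4230 kmol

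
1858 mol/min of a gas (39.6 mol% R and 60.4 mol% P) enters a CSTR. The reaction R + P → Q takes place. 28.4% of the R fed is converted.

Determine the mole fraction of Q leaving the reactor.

0.127

R reacted = 0.284 × 735.8 = 209 mol/min; ν_R = −1, so ξ = 209/1 = 209 mol/min.
Outlet amounts (n = n₀ + ν ξ):
  R: 735.8 − 1(209) = 526.8
  P: 1122 − 1(209) = 913.3
  Q: 0 + 1(209) = 209
Total out = 1649 mol/min; y_Q = 209 / 1649 = 0.1267.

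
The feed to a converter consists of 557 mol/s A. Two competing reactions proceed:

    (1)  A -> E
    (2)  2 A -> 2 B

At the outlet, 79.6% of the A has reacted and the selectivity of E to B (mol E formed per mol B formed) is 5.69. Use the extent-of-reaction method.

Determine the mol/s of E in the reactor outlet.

Conversion of A: A consumed = 0.796 × 557 = 443.4 mol/s = 1ξ₁ + 2ξ₂.
Selectivity: 1ξ₁ / (2ξ₂) = 5.69 → ξ₁ = 11.38 ξ₂.
Substitute: (1·11.38 + 2) ξ₂ = 443.4 → ξ₂ = 33.14 mol/s, ξ₁ = 377.1 mol/s.
Outlet amounts (n = n₀ + Σ ν·ξ):
  A: 557 − 1(377.1) − 2(33.14) = 113.6
  E: 0 + 1(377.1) = 377.1
  B: 0 + 2(33.14) = 66.27

377 mol/s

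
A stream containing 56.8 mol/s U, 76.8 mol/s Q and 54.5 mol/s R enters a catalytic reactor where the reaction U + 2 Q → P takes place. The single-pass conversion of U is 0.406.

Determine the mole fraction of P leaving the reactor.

U reacted = 0.406 × 56.8 = 23.06 mol/s; ν_U = −1, so ξ = 23.06/1 = 23.06 mol/s.
Outlet amounts (n = n₀ + ν ξ):
  U: 56.8 − 1(23.06) = 33.74
  Q: 76.8 − 2(23.06) = 30.68
  P: 0 + 1(23.06) = 23.06
  R: 54.5 (inert)
Total out = 142 mol/s; y_P = 23.06 / 142 = 0.1624.

0.162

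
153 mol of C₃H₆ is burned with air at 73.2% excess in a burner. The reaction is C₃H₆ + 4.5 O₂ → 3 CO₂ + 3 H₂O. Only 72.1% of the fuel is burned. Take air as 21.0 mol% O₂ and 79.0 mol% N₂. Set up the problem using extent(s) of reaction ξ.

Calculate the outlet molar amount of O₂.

Stoichiometric O₂ = 4.5 × 153 = 688.5 mol; O₂ fed = 688.5 × 1.732 = 1192 mol.
N₂ fed = 1192 × 79/21 = 4486 mol.
Fuel reacted = 0.721 × 153 → ξ = 110.3 mol.
Outlet (n = n₀ + ν ξ):
  C₃H₆: 153 − 1(110.3) = 42.69
  O₂: 1192 − 4.5(110.3) = 696.1
  N₂: 4486 (inert)
  CO₂: 0 + 3(110.3) = 330.9
  H₂O: 0 + 3(110.3) = 330.9

696 mol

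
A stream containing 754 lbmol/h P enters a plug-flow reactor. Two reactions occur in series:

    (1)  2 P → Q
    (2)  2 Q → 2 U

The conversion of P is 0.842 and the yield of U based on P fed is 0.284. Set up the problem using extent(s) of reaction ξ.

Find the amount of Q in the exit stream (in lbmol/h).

Conversion of P: P consumed = 2ξ₁ = 0.842 × 754 → ξ₁ = 317.4 lbmol/h.
Yield of U: 2ξ₂ / 754 = 0.284 → ξ₂ = 107.1 lbmol/h.
Outlet amounts (n = n₀ + Σ ν·ξ):
  P: 754 − 2(317.4) = 119.1
  Q: 0 + 1(317.4) − 2(107.1) = 103.3
  U: 0 + 2(107.1) = 214.1

103 lbmol/h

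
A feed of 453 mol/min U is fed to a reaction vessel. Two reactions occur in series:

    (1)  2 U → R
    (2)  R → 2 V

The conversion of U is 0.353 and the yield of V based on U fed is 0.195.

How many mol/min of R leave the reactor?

35.8 mol/min

Conversion of U: U consumed = 2ξ₁ = 0.353 × 453 → ξ₁ = 79.95 mol/min.
Yield of V: 2ξ₂ / 453 = 0.195 → ξ₂ = 44.17 mol/min.
Outlet amounts (n = n₀ + Σ ν·ξ):
  U: 453 − 2(79.95) = 293.1
  R: 0 + 1(79.95) − 1(44.17) = 35.79
  V: 0 + 2(44.17) = 88.34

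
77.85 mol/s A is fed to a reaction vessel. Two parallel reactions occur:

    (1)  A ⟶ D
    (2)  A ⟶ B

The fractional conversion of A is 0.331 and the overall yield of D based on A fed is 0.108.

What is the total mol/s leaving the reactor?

77.8 mol/s

Yield of D: 1ξ₁ / 77.85 = 0.108 → ξ₁ = 8.408 mol/s.
Conversion of A: 1ξ₁ + 1ξ₂ = 0.331 × 77.85 = 25.77 → ξ₂ = 17.36 mol/s.
Outlet amounts (n = n₀ + Σ ν·ξ):
  A: 77.85 − 1(8.408) − 1(17.36) = 52.08
  D: 0 + 1(8.408) = 8.408
  B: 0 + 1(17.36) = 17.36
Total out = 52.08 + 8.408 + 17.36 = 77.85 mol/s.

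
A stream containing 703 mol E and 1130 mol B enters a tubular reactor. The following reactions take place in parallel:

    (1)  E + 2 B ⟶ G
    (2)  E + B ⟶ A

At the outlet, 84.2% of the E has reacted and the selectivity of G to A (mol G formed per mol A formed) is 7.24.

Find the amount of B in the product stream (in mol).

Conversion of E: E consumed = 0.842 × 703 = 591.9 mol = 1ξ₁ + 1ξ₂.
Selectivity: 1ξ₁ / (1ξ₂) = 7.24 → ξ₁ = 7.24 ξ₂.
Substitute: (1·7.24 + 1) ξ₂ = 591.9 → ξ₂ = 71.84 mol, ξ₁ = 520.1 mol.
Outlet amounts (n = n₀ + Σ ν·ξ):
  E: 703 − 1(520.1) − 1(71.84) = 111.1
  B: 1130 − 2(520.1) − 1(71.84) = 17.98
  G: 0 + 1(520.1) = 520.1
  A: 0 + 1(71.84) = 71.84

18 mol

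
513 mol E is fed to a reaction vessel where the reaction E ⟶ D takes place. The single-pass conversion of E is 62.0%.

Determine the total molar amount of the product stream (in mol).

513 mol

E reacted = 0.62 × 513 = 318.1 mol; ν_E = −1, so ξ = 318.1/1 = 318.1 mol.
Outlet amounts (n = n₀ + ν ξ):
  E: 513 − 1(318.1) = 194.9
  D: 0 + 1(318.1) = 318.1
Total out = 194.9 + 318.1 = 513 mol.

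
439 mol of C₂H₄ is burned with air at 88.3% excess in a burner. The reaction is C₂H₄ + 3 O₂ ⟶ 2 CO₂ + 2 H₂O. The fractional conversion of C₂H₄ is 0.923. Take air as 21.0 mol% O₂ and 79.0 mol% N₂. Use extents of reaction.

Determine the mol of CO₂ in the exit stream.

810 mol

Stoichiometric O₂ = 3 × 439 = 1317 mol; O₂ fed = 1317 × 1.883 = 2480 mol.
N₂ fed = 2480 × 79/21 = 9329 mol.
Fuel reacted = 0.923 × 439 → ξ = 405.2 mol.
Outlet (n = n₀ + ν ξ):
  C₂H₄: 439 − 1(405.2) = 33.8
  O₂: 2480 − 3(405.2) = 1264
  N₂: 9329 (inert)
  CO₂: 0 + 2(405.2) = 810.4
  H₂O: 0 + 2(405.2) = 810.4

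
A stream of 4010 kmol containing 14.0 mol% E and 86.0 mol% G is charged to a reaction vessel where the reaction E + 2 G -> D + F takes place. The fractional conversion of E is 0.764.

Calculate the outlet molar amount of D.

429 kmol

E reacted = 0.764 × 561.4 = 428.9 kmol; ν_E = −1, so ξ = 428.9/1 = 428.9 kmol.
Outlet amounts (n = n₀ + ν ξ):
  E: 561.4 − 1(428.9) = 132.5
  G: 3449 − 2(428.9) = 2591
  D: 0 + 1(428.9) = 428.9
  F: 0 + 1(428.9) = 428.9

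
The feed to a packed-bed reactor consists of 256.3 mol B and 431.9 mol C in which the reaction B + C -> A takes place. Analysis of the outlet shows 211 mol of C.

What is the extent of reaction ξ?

For C: n = n₀ − 1ξ → 211 = 431.9 − 1ξ, giving ξ = 220.9 mol.
Outlet amounts (n = n₀ + ν ξ):
  B: 256.3 − 1(220.9) = 35.4
  C: 431.9 − 1(220.9) = 211
  A: 0 + 1(220.9) = 220.9

ξ = 221 mol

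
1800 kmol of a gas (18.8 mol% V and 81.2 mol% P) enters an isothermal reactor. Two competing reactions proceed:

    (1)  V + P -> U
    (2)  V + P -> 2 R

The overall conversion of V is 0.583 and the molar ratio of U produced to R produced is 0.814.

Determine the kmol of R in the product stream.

Conversion of V: V consumed = 0.583 × 338.4 = 197.3 kmol = 1ξ₁ + 1ξ₂.
Selectivity: 1ξ₁ / (2ξ₂) = 0.814 → ξ₁ = 1.628 ξ₂.
Substitute: (1·1.628 + 1) ξ₂ = 197.3 → ξ₂ = 75.07 kmol, ξ₁ = 122.2 kmol.
Outlet amounts (n = n₀ + Σ ν·ξ):
  V: 338.4 − 1(122.2) − 1(75.07) = 141.1
  P: 1462 − 1(122.2) − 1(75.07) = 1264
  U: 0 + 1(122.2) = 122.2
  R: 0 + 2(75.07) = 150.1

150 kmol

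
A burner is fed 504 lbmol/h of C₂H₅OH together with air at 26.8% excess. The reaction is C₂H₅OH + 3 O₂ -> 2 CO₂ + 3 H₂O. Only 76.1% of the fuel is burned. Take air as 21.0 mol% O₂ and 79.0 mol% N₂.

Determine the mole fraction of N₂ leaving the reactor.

Stoichiometric O₂ = 3 × 504 = 1512 lbmol/h; O₂ fed = 1512 × 1.268 = 1917 lbmol/h.
N₂ fed = 1917 × 79/21 = 7212 lbmol/h.
Fuel reacted = 0.761 × 504 → ξ = 383.5 lbmol/h.
Outlet (n = n₀ + ν ξ):
  C₂H₅OH: 504 − 1(383.5) = 120.5
  O₂: 1917 − 3(383.5) = 766.6
  N₂: 7212 (inert)
  CO₂: 0 + 2(383.5) = 767.1
  H₂O: 0 + 3(383.5) = 1151
Total out = 10020 lbmol/h; y_N₂ = 7212 / 10020 = 0.72.

0.72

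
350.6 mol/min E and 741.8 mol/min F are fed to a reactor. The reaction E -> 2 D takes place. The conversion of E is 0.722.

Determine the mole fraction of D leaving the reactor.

E reacted = 0.722 × 350.6 = 253.1 mol/min; ν_E = −1, so ξ = 253.1/1 = 253.1 mol/min.
Outlet amounts (n = n₀ + ν ξ):
  E: 350.6 − 1(253.1) = 97.47
  D: 0 + 2(253.1) = 506.3
  F: 741.8 (inert)
Total out = 1346 mol/min; y_D = 506.3 / 1346 = 0.3763.

0.376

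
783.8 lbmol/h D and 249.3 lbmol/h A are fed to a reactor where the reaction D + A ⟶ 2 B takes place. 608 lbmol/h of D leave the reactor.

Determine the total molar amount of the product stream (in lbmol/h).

For D: n = n₀ − 1ξ → 608 = 783.8 − 1ξ, giving ξ = 175.8 lbmol/h.
Outlet amounts (n = n₀ + ν ξ):
  D: 783.8 − 1(175.8) = 608
  A: 249.3 − 1(175.8) = 73.5
  B: 0 + 2(175.8) = 351.6
Total out = 608 + 73.5 + 351.6 = 1033 lbmol/h.

1030 lbmol/h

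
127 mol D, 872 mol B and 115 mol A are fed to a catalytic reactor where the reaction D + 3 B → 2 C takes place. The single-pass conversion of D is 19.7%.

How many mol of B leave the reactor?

D reacted = 0.197 × 127 = 25.02 mol; ν_D = −1, so ξ = 25.02/1 = 25.02 mol.
Outlet amounts (n = n₀ + ν ξ):
  D: 127 − 1(25.02) = 102
  B: 872 − 3(25.02) = 796.9
  C: 0 + 2(25.02) = 50.04
  A: 115 (inert)

797 mol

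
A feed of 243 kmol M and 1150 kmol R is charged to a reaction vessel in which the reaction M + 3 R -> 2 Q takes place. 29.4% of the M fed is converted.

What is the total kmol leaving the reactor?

1250 kmol

M reacted = 0.294 × 243 = 71.44 kmol; ν_M = −1, so ξ = 71.44/1 = 71.44 kmol.
Outlet amounts (n = n₀ + ν ξ):
  M: 243 − 1(71.44) = 171.6
  R: 1150 − 3(71.44) = 935.7
  Q: 0 + 2(71.44) = 142.9
Total out = 171.6 + 935.7 + 142.9 = 1250 kmol.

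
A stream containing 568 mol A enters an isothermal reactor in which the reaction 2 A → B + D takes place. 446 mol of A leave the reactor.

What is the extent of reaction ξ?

For A: n = n₀ − 2ξ → 446 = 568 − 2ξ, giving ξ = 61 mol.
Outlet amounts (n = n₀ + ν ξ):
  A: 568 − 2(61) = 446
  B: 0 + 1(61) = 61
  D: 0 + 1(61) = 61

ξ = 61 mol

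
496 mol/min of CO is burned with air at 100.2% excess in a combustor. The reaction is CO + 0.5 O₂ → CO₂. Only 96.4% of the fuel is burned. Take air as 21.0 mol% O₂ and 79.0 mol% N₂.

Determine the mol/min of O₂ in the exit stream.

257 mol/min

Stoichiometric O₂ = 0.5 × 496 = 248 mol/min; O₂ fed = 248 × 2.002 = 496.5 mol/min.
N₂ fed = 496.5 × 79/21 = 1868 mol/min.
Fuel reacted = 0.964 × 496 → ξ = 478.1 mol/min.
Outlet (n = n₀ + ν ξ):
  CO: 496 − 1(478.1) = 17.86
  O₂: 496.5 − 0.5(478.1) = 257.4
  N₂: 1868 (inert)
  CO₂: 0 + 1(478.1) = 478.1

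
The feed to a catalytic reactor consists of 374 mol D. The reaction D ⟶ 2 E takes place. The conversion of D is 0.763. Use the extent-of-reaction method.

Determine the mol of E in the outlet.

571 mol

D reacted = 0.763 × 374 = 285.4 mol; ν_D = −1, so ξ = 285.4/1 = 285.4 mol.
Outlet amounts (n = n₀ + ν ξ):
  D: 374 − 1(285.4) = 88.64
  E: 0 + 2(285.4) = 570.7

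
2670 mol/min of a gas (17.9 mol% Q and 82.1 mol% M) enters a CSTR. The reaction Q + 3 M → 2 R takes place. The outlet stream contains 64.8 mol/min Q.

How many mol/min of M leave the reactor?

For Q: n = n₀ − 1ξ → 64.8 = 477.9 − 1ξ, giving ξ = 413.1 mol/min.
Outlet amounts (n = n₀ + ν ξ):
  Q: 477.9 − 1(413.1) = 64.8
  M: 2192 − 3(413.1) = 952.7
  R: 0 + 2(413.1) = 826.3

953 mol/min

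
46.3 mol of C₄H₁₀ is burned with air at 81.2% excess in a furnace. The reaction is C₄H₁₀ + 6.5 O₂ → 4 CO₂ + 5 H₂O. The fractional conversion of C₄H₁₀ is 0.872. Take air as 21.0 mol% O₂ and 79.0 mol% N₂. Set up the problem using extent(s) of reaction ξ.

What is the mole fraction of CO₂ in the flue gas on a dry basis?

0.0646

Stoichiometric O₂ = 6.5 × 46.3 = 300.9 mol; O₂ fed = 300.9 × 1.812 = 545.3 mol.
N₂ fed = 545.3 × 79/21 = 2051 mol.
Fuel reacted = 0.872 × 46.3 → ξ = 40.37 mol.
Outlet (n = n₀ + ν ξ):
  C₄H₁₀: 46.3 − 1(40.37) = 5.926
  O₂: 545.3 − 6.5(40.37) = 282.9
  N₂: 2051 (inert)
  CO₂: 0 + 4(40.37) = 161.5
  H₂O: 0 + 5(40.37) = 201.9
Dry total = 2502 mol; y_CO₂ (dry) = 161.5 / 2502 = 0.06455.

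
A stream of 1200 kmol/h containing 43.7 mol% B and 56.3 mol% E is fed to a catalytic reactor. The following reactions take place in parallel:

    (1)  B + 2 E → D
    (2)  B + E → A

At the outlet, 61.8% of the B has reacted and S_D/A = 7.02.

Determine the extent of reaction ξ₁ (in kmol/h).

ξ₁ = 284 kmol/h

Conversion of B: B consumed = 0.618 × 524.4 = 324.1 kmol/h = 1ξ₁ + 1ξ₂.
Selectivity: 1ξ₁ / (1ξ₂) = 7.02 → ξ₁ = 7.02 ξ₂.
Substitute: (1·7.02 + 1) ξ₂ = 324.1 → ξ₂ = 40.41 kmol/h, ξ₁ = 283.7 kmol/h.
Outlet amounts (n = n₀ + Σ ν·ξ):
  B: 524.4 − 1(283.7) − 1(40.41) = 200.3
  E: 675.6 − 2(283.7) − 1(40.41) = 67.85
  D: 0 + 1(283.7) = 283.7
  A: 0 + 1(40.41) = 40.41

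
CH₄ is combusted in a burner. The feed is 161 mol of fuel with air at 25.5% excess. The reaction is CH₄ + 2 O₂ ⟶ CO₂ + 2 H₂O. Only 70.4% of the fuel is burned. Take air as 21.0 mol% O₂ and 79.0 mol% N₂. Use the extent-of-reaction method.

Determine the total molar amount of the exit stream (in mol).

Stoichiometric O₂ = 2 × 161 = 322 mol; O₂ fed = 322 × 1.255 = 404.1 mol.
N₂ fed = 404.1 × 79/21 = 1520 mol.
Fuel reacted = 0.704 × 161 → ξ = 113.3 mol.
Outlet (n = n₀ + ν ξ):
  CH₄: 161 − 1(113.3) = 47.66
  O₂: 404.1 − 2(113.3) = 177.4
  N₂: 1520 (inert)
  CO₂: 0 + 1(113.3) = 113.3
  H₂O: 0 + 2(113.3) = 226.7
Total out = 47.66 + 177.4 + 1520 + 113.3 + 226.7 = 2085 mol.

2090 mol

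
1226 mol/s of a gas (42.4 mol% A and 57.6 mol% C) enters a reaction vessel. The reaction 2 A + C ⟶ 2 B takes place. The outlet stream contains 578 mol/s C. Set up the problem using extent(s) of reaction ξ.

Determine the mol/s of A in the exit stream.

263 mol/s

For C: n = n₀ − 1ξ → 578 = 706.2 − 1ξ, giving ξ = 128.2 mol/s.
Outlet amounts (n = n₀ + ν ξ):
  A: 519.8 − 2(128.2) = 263.5
  C: 706.2 − 1(128.2) = 578
  B: 0 + 2(128.2) = 256.4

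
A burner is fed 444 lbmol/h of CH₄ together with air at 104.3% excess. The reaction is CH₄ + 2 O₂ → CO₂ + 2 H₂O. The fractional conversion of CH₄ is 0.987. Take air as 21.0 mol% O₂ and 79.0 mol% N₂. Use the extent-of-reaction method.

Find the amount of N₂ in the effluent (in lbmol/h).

Stoichiometric O₂ = 2 × 444 = 888 lbmol/h; O₂ fed = 888 × 2.043 = 1814 lbmol/h.
N₂ fed = 1814 × 79/21 = 6825 lbmol/h.
Fuel reacted = 0.987 × 444 → ξ = 438.2 lbmol/h.
Outlet (n = n₀ + ν ξ):
  CH₄: 444 − 1(438.2) = 5.772
  O₂: 1814 − 2(438.2) = 937.7
  N₂: 6825 (inert)
  CO₂: 0 + 1(438.2) = 438.2
  H₂O: 0 + 2(438.2) = 876.5

6820 lbmol/h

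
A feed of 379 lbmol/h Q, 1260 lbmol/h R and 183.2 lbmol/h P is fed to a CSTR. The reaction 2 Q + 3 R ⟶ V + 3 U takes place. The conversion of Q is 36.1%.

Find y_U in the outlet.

Q reacted = 0.361 × 379 = 136.8 lbmol/h; ν_Q = −2, so ξ = 136.8/2 = 68.41 lbmol/h.
Outlet amounts (n = n₀ + ν ξ):
  Q: 379 − 2(68.41) = 242.2
  R: 1260 − 3(68.41) = 1055
  V: 0 + 1(68.41) = 68.41
  U: 0 + 3(68.41) = 205.2
  P: 183.2 (inert)
Total out = 1754 lbmol/h; y_U = 205.2 / 1754 = 0.117.

0.117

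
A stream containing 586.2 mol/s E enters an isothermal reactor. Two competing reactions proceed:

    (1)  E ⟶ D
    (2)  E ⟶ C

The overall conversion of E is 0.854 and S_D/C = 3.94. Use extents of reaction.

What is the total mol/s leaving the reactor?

586 mol/s

Conversion of E: E consumed = 0.854 × 586.2 = 500.6 mol/s = 1ξ₁ + 1ξ₂.
Selectivity: 1ξ₁ / (1ξ₂) = 3.94 → ξ₁ = 3.94 ξ₂.
Substitute: (1·3.94 + 1) ξ₂ = 500.6 → ξ₂ = 101.3 mol/s, ξ₁ = 399.3 mol/s.
Outlet amounts (n = n₀ + Σ ν·ξ):
  E: 586.2 − 1(399.3) − 1(101.3) = 85.59
  D: 0 + 1(399.3) = 399.3
  C: 0 + 1(101.3) = 101.3
Total out = 85.59 + 399.3 + 101.3 = 586.2 mol/s.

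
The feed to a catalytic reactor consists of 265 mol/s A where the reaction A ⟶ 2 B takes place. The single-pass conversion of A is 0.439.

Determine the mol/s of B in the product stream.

A reacted = 0.439 × 265 = 116.3 mol/s; ν_A = −1, so ξ = 116.3/1 = 116.3 mol/s.
Outlet amounts (n = n₀ + ν ξ):
  A: 265 − 1(116.3) = 148.7
  B: 0 + 2(116.3) = 232.7

233 mol/s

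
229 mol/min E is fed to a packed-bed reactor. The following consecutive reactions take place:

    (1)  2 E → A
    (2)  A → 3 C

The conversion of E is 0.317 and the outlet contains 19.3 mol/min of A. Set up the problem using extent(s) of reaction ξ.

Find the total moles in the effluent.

Conversion of E: E consumed = 2ξ₁ = 0.317 × 229 → ξ₁ = 36.3 mol/min.
A balance: n_A = 0 + 1ξ₁ − 1ξ₂ = 19.3 → ξ₂ = (1·36.3 − 19.3)/1 = 17 mol/min.
Outlet amounts (n = n₀ + Σ ν·ξ):
  E: 229 − 2(36.3) = 156.4
  A: 0 + 1(36.3) − 1(17) = 19.3
  C: 0 + 3(17) = 50.99
Total out = 156.4 + 19.3 + 50.99 = 226.7 mol/min.

227 mol/min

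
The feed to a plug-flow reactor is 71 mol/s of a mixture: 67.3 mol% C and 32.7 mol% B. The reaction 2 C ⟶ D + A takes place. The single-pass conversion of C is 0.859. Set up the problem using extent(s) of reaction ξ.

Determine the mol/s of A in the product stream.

C reacted = 0.859 × 47.78 = 41.05 mol/s; ν_C = −2, so ξ = 41.05/2 = 20.52 mol/s.
Outlet amounts (n = n₀ + ν ξ):
  C: 47.78 − 2(20.52) = 6.737
  D: 0 + 1(20.52) = 20.52
  A: 0 + 1(20.52) = 20.52
  B: 23.22 (inert)

20.5 mol/s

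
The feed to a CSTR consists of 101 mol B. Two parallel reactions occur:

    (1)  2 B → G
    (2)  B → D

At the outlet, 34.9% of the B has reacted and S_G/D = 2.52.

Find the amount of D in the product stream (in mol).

5.84 mol

Conversion of B: B consumed = 0.349 × 101 = 35.25 mol = 2ξ₁ + 1ξ₂.
Selectivity: 1ξ₁ / (1ξ₂) = 2.52 → ξ₁ = 2.52 ξ₂.
Substitute: (2·2.52 + 1) ξ₂ = 35.25 → ξ₂ = 5.836 mol, ξ₁ = 14.71 mol.
Outlet amounts (n = n₀ + Σ ν·ξ):
  B: 101 − 2(14.71) − 1(5.836) = 65.75
  G: 0 + 1(14.71) = 14.71
  D: 0 + 1(5.836) = 5.836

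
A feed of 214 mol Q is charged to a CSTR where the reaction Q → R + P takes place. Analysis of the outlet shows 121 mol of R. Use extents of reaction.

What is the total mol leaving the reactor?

335 mol

For R: n = n₀ + 1ξ → 121 = 0 + 1ξ, giving ξ = 121 mol.
Outlet amounts (n = n₀ + ν ξ):
  Q: 214 − 1(121) = 93
  R: 0 + 1(121) = 121
  P: 0 + 1(121) = 121
Total out = 93 + 121 + 121 = 335 mol.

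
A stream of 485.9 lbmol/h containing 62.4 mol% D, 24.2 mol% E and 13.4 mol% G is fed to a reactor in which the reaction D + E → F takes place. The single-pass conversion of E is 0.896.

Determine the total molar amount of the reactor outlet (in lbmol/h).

E reacted = 0.896 × 117.6 = 105.4 lbmol/h; ν_E = −1, so ξ = 105.4/1 = 105.4 lbmol/h.
Outlet amounts (n = n₀ + ν ξ):
  D: 303.2 − 1(105.4) = 197.8
  E: 117.6 − 1(105.4) = 12.23
  F: 0 + 1(105.4) = 105.4
  G: 65.11 (inert)
Total out = 197.8 + 12.23 + 105.4 + 65.11 = 380.5 lbmol/h.

381 lbmol/h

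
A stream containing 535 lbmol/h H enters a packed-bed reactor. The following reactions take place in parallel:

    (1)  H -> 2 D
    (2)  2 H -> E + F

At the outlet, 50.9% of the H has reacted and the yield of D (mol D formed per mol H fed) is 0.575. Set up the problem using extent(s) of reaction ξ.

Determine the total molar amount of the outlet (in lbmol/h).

Yield of D: 2ξ₁ / 535 = 0.575 → ξ₁ = 153.8 lbmol/h.
Conversion of H: 1ξ₁ + 2ξ₂ = 0.509 × 535 = 272.3 → ξ₂ = 59.25 lbmol/h.
Outlet amounts (n = n₀ + Σ ν·ξ):
  H: 535 − 1(153.8) − 2(59.25) = 262.7
  D: 0 + 2(153.8) = 307.6
  E: 0 + 1(59.25) = 59.25
  F: 0 + 1(59.25) = 59.25
Total out = 262.7 + 307.6 + 59.25 + 59.25 = 688.8 lbmol/h.

689 lbmol/h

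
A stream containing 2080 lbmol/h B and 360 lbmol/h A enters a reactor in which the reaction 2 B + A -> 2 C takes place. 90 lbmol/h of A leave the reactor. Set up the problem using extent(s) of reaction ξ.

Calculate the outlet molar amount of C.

540 lbmol/h

For A: n = n₀ − 1ξ → 90 = 360 − 1ξ, giving ξ = 270 lbmol/h.
Outlet amounts (n = n₀ + ν ξ):
  B: 2080 − 2(270) = 1540
  A: 360 − 1(270) = 90
  C: 0 + 2(270) = 540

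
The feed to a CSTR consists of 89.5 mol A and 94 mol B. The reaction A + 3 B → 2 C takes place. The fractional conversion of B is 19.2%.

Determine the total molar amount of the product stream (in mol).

171 mol

B reacted = 0.192 × 94 = 18.05 mol; ν_B = −3, so ξ = 18.05/3 = 6.016 mol.
Outlet amounts (n = n₀ + ν ξ):
  A: 89.5 − 1(6.016) = 83.48
  B: 94 − 3(6.016) = 75.95
  C: 0 + 2(6.016) = 12.03
Total out = 83.48 + 75.95 + 12.03 = 171.5 mol.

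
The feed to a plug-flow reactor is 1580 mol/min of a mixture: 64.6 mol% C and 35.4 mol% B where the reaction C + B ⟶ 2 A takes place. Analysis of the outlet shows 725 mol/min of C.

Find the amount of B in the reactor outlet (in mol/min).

For C: n = n₀ − 1ξ → 725 = 1021 − 1ξ, giving ξ = 295.7 mol/min.
Outlet amounts (n = n₀ + ν ξ):
  C: 1021 − 1(295.7) = 725
  B: 559.3 − 1(295.7) = 263.6
  A: 0 + 2(295.7) = 591.4

264 mol/min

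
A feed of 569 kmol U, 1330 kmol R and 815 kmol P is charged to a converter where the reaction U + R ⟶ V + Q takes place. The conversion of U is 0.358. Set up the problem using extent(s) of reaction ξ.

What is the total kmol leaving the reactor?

U reacted = 0.358 × 569 = 203.7 kmol; ν_U = −1, so ξ = 203.7/1 = 203.7 kmol.
Outlet amounts (n = n₀ + ν ξ):
  U: 569 − 1(203.7) = 365.3
  R: 1330 − 1(203.7) = 1126
  V: 0 + 1(203.7) = 203.7
  Q: 0 + 1(203.7) = 203.7
  P: 815 (inert)
Total out = 365.3 + 1126 + 203.7 + 203.7 + 815 = 2714 kmol.

2710 kmol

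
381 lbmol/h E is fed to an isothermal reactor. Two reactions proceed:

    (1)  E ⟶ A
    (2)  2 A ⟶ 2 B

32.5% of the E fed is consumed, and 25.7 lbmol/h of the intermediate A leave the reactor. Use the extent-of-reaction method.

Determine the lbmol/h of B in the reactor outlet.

98.1 lbmol/h

Conversion of E: E consumed = 1ξ₁ = 0.325 × 381 → ξ₁ = 123.8 lbmol/h.
A balance: n_A = 0 + 1ξ₁ − 2ξ₂ = 25.7 → ξ₂ = (1·123.8 − 25.7)/2 = 49.06 lbmol/h.
Outlet amounts (n = n₀ + Σ ν·ξ):
  E: 381 − 1(123.8) = 257.2
  A: 0 + 1(123.8) − 2(49.06) = 25.7
  B: 0 + 2(49.06) = 98.12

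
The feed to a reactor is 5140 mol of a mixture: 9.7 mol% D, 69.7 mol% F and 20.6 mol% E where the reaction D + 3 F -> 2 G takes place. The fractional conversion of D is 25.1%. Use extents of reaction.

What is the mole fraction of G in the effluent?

D reacted = 0.251 × 498.6 = 125.1 mol; ν_D = −1, so ξ = 125.1/1 = 125.1 mol.
Outlet amounts (n = n₀ + ν ξ):
  D: 498.6 − 1(125.1) = 373.4
  F: 3583 − 3(125.1) = 3207
  G: 0 + 2(125.1) = 250.3
  E: 1059 (inert)
Total out = 4890 mol; y_G = 250.3 / 4890 = 0.05119.

0.0512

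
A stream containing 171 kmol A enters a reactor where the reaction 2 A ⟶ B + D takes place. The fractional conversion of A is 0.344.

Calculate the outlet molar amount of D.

29.4 kmol

A reacted = 0.344 × 171 = 58.82 kmol; ν_A = −2, so ξ = 58.82/2 = 29.41 kmol.
Outlet amounts (n = n₀ + ν ξ):
  A: 171 − 2(29.41) = 112.2
  B: 0 + 1(29.41) = 29.41
  D: 0 + 1(29.41) = 29.41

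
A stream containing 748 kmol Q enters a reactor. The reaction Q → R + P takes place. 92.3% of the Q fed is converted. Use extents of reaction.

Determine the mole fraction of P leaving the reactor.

0.48

Q reacted = 0.923 × 748 = 690.4 kmol; ν_Q = −1, so ξ = 690.4/1 = 690.4 kmol.
Outlet amounts (n = n₀ + ν ξ):
  Q: 748 − 1(690.4) = 57.6
  R: 0 + 1(690.4) = 690.4
  P: 0 + 1(690.4) = 690.4
Total out = 1438 kmol; y_P = 690.4 / 1438 = 0.48.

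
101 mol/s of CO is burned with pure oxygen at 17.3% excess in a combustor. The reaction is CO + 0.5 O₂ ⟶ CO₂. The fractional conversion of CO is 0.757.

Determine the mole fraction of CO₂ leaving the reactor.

Stoichiometric O₂ = 0.5 × 101 = 50.5 mol/s; O₂ fed = 50.5 × 1.173 = 59.24 mol/s.
Fuel reacted = 0.757 × 101 → ξ = 76.46 mol/s.
Outlet (n = n₀ + ν ξ):
  CO: 101 − 1(76.46) = 24.54
  O₂: 59.24 − 0.5(76.46) = 21.01
  CO₂: 0 + 1(76.46) = 76.46
Total out = 122 mol/s; y_CO₂ = 76.46 / 122 = 0.6267.

0.627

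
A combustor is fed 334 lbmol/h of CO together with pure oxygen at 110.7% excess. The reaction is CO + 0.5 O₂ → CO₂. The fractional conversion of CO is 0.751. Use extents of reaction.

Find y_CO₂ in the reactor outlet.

0.448

Stoichiometric O₂ = 0.5 × 334 = 167 lbmol/h; O₂ fed = 167 × 2.107 = 351.9 lbmol/h.
Fuel reacted = 0.751 × 334 → ξ = 250.8 lbmol/h.
Outlet (n = n₀ + ν ξ):
  CO: 334 − 1(250.8) = 83.17
  O₂: 351.9 − 0.5(250.8) = 226.5
  CO₂: 0 + 1(250.8) = 250.8
Total out = 560.5 lbmol/h; y_CO₂ = 250.8 / 560.5 = 0.4476.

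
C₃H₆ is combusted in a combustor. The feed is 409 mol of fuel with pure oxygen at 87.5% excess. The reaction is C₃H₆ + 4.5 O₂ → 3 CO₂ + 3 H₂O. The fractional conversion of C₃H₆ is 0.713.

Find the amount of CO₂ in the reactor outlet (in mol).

Stoichiometric O₂ = 4.5 × 409 = 1840 mol; O₂ fed = 1840 × 1.875 = 3451 mol.
Fuel reacted = 0.713 × 409 → ξ = 291.6 mol.
Outlet (n = n₀ + ν ξ):
  C₃H₆: 409 − 1(291.6) = 117.4
  O₂: 3451 − 4.5(291.6) = 2139
  CO₂: 0 + 3(291.6) = 874.9
  H₂O: 0 + 3(291.6) = 874.9

875 mol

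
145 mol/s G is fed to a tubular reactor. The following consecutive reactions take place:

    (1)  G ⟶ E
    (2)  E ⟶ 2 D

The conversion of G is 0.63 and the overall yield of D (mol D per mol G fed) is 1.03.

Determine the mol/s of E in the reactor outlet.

16.7 mol/s

Conversion of G: G consumed = 1ξ₁ = 0.63 × 145 → ξ₁ = 91.35 mol/s.
Yield of D: 2ξ₂ / 145 = 1.03 → ξ₂ = 74.67 mol/s.
Outlet amounts (n = n₀ + Σ ν·ξ):
  G: 145 − 1(91.35) = 53.65
  E: 0 + 1(91.35) − 1(74.67) = 16.67
  D: 0 + 2(74.67) = 149.3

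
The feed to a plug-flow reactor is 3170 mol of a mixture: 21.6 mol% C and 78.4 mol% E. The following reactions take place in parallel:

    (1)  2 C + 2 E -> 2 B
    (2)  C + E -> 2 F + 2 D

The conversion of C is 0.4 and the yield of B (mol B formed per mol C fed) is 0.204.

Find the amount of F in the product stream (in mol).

268 mol

Yield of B: 2ξ₁ / 684.7 = 0.204 → ξ₁ = 69.84 mol.
Conversion of C: 2ξ₁ + 1ξ₂ = 0.4 × 684.7 = 273.9 → ξ₂ = 134.2 mol.
Outlet amounts (n = n₀ + Σ ν·ξ):
  C: 684.7 − 2(69.84) − 1(134.2) = 410.8
  E: 2485 − 2(69.84) − 1(134.2) = 2211
  B: 0 + 2(69.84) = 139.7
  F: 0 + 2(134.2) = 268.4
  D: 0 + 2(134.2) = 268.4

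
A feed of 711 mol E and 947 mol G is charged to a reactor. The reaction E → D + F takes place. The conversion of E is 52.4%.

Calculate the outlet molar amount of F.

E reacted = 0.524 × 711 = 372.6 mol; ν_E = −1, so ξ = 372.6/1 = 372.6 mol.
Outlet amounts (n = n₀ + ν ξ):
  E: 711 − 1(372.6) = 338.4
  D: 0 + 1(372.6) = 372.6
  F: 0 + 1(372.6) = 372.6
  G: 947 (inert)

373 mol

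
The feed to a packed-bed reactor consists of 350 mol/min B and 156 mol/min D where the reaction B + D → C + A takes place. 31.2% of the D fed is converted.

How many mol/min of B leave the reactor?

301 mol/min

D reacted = 0.312 × 156 = 48.67 mol/min; ν_D = −1, so ξ = 48.67/1 = 48.67 mol/min.
Outlet amounts (n = n₀ + ν ξ):
  B: 350 − 1(48.67) = 301.3
  D: 156 − 1(48.67) = 107.3
  C: 0 + 1(48.67) = 48.67
  A: 0 + 1(48.67) = 48.67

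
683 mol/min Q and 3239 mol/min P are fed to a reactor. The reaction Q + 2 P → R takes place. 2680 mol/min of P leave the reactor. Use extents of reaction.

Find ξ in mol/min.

ξ = 280 mol/min

For P: n = n₀ − 2ξ → 2680 = 3239 − 2ξ, giving ξ = 279.5 mol/min.
Outlet amounts (n = n₀ + ν ξ):
  Q: 683 − 1(279.5) = 403.5
  P: 3239 − 2(279.5) = 2680
  R: 0 + 1(279.5) = 279.5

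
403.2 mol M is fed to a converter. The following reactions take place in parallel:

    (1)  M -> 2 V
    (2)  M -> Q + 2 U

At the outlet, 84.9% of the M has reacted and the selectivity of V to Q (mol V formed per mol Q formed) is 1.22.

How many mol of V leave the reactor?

259 mol

Conversion of M: M consumed = 0.849 × 403.2 = 342.3 mol = 1ξ₁ + 1ξ₂.
Selectivity: 2ξ₁ / (1ξ₂) = 1.22 → ξ₁ = 0.61 ξ₂.
Substitute: (1·0.61 + 1) ξ₂ = 342.3 → ξ₂ = 212.6 mol, ξ₁ = 129.7 mol.
Outlet amounts (n = n₀ + Σ ν·ξ):
  M: 403.2 − 1(129.7) − 1(212.6) = 60.88
  V: 0 + 2(129.7) = 259.4
  Q: 0 + 1(212.6) = 212.6
  U: 0 + 2(212.6) = 425.2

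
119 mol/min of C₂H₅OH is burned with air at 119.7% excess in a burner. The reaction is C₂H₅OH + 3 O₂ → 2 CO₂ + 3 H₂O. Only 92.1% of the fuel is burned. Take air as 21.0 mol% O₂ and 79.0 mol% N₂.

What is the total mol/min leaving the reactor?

3960 mol/min

Stoichiometric O₂ = 3 × 119 = 357 mol/min; O₂ fed = 357 × 2.197 = 784.3 mol/min.
N₂ fed = 784.3 × 79/21 = 2951 mol/min.
Fuel reacted = 0.921 × 119 → ξ = 109.6 mol/min.
Outlet (n = n₀ + ν ξ):
  C₂H₅OH: 119 − 1(109.6) = 9.401
  O₂: 784.3 − 3(109.6) = 455.5
  N₂: 2951 (inert)
  CO₂: 0 + 2(109.6) = 219.2
  H₂O: 0 + 3(109.6) = 328.8
Total out = 9.401 + 455.5 + 2951 + 219.2 + 328.8 = 3963 mol/min.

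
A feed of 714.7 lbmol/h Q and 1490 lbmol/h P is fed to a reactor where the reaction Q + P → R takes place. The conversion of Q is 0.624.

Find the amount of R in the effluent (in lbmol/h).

Q reacted = 0.624 × 714.7 = 446 lbmol/h; ν_Q = −1, so ξ = 446/1 = 446 lbmol/h.
Outlet amounts (n = n₀ + ν ξ):
  Q: 714.7 − 1(446) = 268.7
  P: 1490 − 1(446) = 1044
  R: 0 + 1(446) = 446

446 lbmol/h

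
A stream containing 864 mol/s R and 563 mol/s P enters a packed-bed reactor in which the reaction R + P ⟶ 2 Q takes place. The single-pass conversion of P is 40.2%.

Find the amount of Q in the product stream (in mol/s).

P reacted = 0.402 × 563 = 226.3 mol/s; ν_P = −1, so ξ = 226.3/1 = 226.3 mol/s.
Outlet amounts (n = n₀ + ν ξ):
  R: 864 − 1(226.3) = 637.7
  P: 563 − 1(226.3) = 336.7
  Q: 0 + 2(226.3) = 452.7

453 mol/s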